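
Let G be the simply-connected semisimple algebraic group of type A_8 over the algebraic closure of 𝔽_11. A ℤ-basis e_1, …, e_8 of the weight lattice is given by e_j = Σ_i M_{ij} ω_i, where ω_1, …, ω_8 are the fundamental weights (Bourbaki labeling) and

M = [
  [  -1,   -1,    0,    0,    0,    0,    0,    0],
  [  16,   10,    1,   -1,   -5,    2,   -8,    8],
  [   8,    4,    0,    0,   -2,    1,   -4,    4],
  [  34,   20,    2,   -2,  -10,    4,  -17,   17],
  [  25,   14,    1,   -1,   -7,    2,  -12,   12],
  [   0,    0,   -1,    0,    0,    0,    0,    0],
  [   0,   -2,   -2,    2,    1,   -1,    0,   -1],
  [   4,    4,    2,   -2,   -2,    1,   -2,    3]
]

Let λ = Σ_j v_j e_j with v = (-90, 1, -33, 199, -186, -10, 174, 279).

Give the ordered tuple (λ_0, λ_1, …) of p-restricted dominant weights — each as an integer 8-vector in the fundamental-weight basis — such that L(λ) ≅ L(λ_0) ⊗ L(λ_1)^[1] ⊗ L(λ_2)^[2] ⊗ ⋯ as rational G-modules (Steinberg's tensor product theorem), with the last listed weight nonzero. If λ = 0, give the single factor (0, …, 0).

((1, 0, 0, 2, 8, 0, 7, 9), (8, 8, 6, 9, 6, 3, 0, 2))

Converting to the ω-basis (c_i = row i of M dotted with v = (-90, 1, -33, 199, -186, -10, 174, 279)):
  c_1 = -1*-90 + -1*1 + 0*-33 + 0*199 + 0*-186 + 0*-10 + 0*174 + 0*279 = 89
  c_2 = 16*-90 + 10*1 + 1*-33 + -1*199 + -5*-186 + 2*-10 + -8*174 + 8*279 = 88
  c_3 = 8*-90 + 4*1 + 0*-33 + 0*199 + -2*-186 + 1*-10 + -4*174 + 4*279 = 66
  c_4 = 34*-90 + 20*1 + 2*-33 + -2*199 + -10*-186 + 4*-10 + -17*174 + 17*279 = 101
  c_5 = 25*-90 + 14*1 + 1*-33 + -1*199 + -7*-186 + 2*-10 + -12*174 + 12*279 = 74
  c_6 = 0*-90 + 0*1 + -1*-33 + 0*199 + 0*-186 + 0*-10 + 0*174 + 0*279 = 33
  c_7 = 0*-90 + -2*1 + -2*-33 + 2*199 + 1*-186 + -1*-10 + 0*174 + -1*279 = 7
  c_8 = 4*-90 + 4*1 + 2*-33 + -2*199 + -2*-186 + 1*-10 + -2*174 + 3*279 = 31
Writing each c_i in base p = 11:
  c_1 = 89 = 1·11^0 + 8·11^1
  c_2 = 88 = 0·11^0 + 8·11^1
  c_3 = 66 = 0·11^0 + 6·11^1
  c_4 = 101 = 2·11^0 + 9·11^1
  c_5 = 74 = 8·11^0 + 6·11^1
  c_6 = 33 = 0·11^0 + 3·11^1
  c_7 = 7 = 7·11^0
  c_8 = 31 = 9·11^0 + 2·11^1
p-restricted factor λ_0 = (1, 0, 0, 2, 8, 0, 7, 9)
p-restricted factor λ_1 = (8, 8, 6, 9, 6, 3, 0, 2)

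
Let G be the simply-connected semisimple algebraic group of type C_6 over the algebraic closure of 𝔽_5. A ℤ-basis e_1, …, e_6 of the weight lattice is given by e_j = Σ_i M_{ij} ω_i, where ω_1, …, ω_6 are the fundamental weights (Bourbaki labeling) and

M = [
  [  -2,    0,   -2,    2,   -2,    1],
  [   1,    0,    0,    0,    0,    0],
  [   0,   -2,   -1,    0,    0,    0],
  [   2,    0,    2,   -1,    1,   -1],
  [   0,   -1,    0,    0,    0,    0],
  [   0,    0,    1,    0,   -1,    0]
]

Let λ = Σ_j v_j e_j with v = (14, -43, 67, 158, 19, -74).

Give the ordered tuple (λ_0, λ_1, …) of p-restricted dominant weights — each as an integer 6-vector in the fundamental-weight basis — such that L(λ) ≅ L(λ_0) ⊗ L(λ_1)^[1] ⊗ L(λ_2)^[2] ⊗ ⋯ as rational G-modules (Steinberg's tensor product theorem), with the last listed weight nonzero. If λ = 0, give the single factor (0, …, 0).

In the fundamental-weight basis, λ has coordinates c = M·v (v = (14, -43, 67, 158, 19, -74)):
  c_1 = -2*14 + 0*-43 + -2*67 + 2*158 + -2*19 + 1*-74 = 42
  c_2 = 1*14 + 0*-43 + 0*67 + 0*158 + 0*19 + 0*-74 = 14
  c_3 = 0*14 + -2*-43 + -1*67 + 0*158 + 0*19 + 0*-74 = 19
  c_4 = 2*14 + 0*-43 + 2*67 + -1*158 + 1*19 + -1*-74 = 97
  c_5 = 0*14 + -1*-43 + 0*67 + 0*158 + 0*19 + 0*-74 = 43
  c_6 = 0*14 + 0*-43 + 1*67 + 0*158 + -1*19 + 0*-74 = 48
p = 5; digits c_i = Σ_j d_{ij}·5^j, 0 ≤ d_{ij} < 5:
  c_1 = 42 = 2·5^0 + 3·5^1 + 1·5^2
  c_2 = 14 = 4·5^0 + 2·5^1
  c_3 = 19 = 4·5^0 + 3·5^1
  c_4 = 97 = 2·5^0 + 4·5^1 + 3·5^2
  c_5 = 43 = 3·5^0 + 3·5^1 + 1·5^2
  c_6 = 48 = 3·5^0 + 4·5^1 + 1·5^2
λ_0 = (2, 4, 4, 2, 3, 3)
λ_1 = (3, 2, 3, 4, 3, 4)
λ_2 = (1, 0, 0, 3, 1, 1)

((2, 4, 4, 2, 3, 3), (3, 2, 3, 4, 3, 4), (1, 0, 0, 3, 1, 1))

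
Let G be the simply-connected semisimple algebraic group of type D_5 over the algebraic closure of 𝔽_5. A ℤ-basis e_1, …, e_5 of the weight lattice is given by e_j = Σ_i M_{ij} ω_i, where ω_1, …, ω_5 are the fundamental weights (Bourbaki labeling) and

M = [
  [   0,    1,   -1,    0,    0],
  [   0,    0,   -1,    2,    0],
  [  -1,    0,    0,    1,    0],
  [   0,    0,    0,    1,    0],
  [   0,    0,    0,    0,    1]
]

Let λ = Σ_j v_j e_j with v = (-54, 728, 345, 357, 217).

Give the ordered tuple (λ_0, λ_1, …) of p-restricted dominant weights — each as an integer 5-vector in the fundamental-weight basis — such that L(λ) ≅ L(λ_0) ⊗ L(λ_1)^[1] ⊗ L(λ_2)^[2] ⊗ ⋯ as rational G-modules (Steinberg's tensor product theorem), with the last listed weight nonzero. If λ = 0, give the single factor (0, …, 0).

((3, 4, 1, 2, 2), (1, 3, 2, 1, 3), (0, 4, 1, 4, 3), (3, 2, 3, 2, 1))

ω-coordinates c = M·v, v = (-54, 728, 345, 357, 217):
  c_1 = 0*-54 + 1*728 + -1*345 + 0*357 + 0*217 = 383
  c_2 = 0*-54 + 0*728 + -1*345 + 2*357 + 0*217 = 369
  c_3 = -1*-54 + 0*728 + 0*345 + 1*357 + 0*217 = 411
  c_4 = 0*-54 + 0*728 + 0*345 + 1*357 + 0*217 = 357
  c_5 = 0*-54 + 0*728 + 0*345 + 0*357 + 1*217 = 217
Writing each c_i in base p = 5:
  c_1 = 383 = 3·5^0 + 1·5^1 + 0·5^2 + 3·5^3
  c_2 = 369 = 4·5^0 + 3·5^1 + 4·5^2 + 2·5^3
  c_3 = 411 = 1·5^0 + 2·5^1 + 1·5^2 + 3·5^3
  c_4 = 357 = 2·5^0 + 1·5^1 + 4·5^2 + 2·5^3
  c_5 = 217 = 2·5^0 + 3·5^1 + 3·5^2 + 1·5^3
λ_0 = (3, 4, 1, 2, 2)
λ_1 = (1, 3, 2, 1, 3)
λ_2 = (0, 4, 1, 4, 3)
λ_3 = (3, 2, 3, 2, 1)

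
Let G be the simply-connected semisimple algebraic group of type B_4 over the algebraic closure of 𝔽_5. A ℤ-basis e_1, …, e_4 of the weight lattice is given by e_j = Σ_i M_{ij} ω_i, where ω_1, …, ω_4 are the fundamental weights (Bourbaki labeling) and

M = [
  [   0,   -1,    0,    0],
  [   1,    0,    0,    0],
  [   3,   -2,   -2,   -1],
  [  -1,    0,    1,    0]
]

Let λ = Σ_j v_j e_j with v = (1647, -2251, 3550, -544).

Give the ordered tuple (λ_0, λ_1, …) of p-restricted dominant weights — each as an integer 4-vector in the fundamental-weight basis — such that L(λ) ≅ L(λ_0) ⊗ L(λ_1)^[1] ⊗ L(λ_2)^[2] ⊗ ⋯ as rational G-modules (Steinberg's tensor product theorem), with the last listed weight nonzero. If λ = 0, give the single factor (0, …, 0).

((1, 2, 2, 3), (0, 4, 2, 0), (0, 0, 0, 1), (3, 3, 3, 0), (3, 2, 4, 3))

Change of basis e → ω: c = M·v where v = (1647, -2251, 3550, -544):
  c_1 = 0*1647 + -1*-2251 + 0*3550 + 0*-544 = 2251
  c_2 = 1*1647 + 0*-2251 + 0*3550 + 0*-544 = 1647
  c_3 = 3*1647 + -2*-2251 + -2*3550 + -1*-544 = 2887
  c_4 = -1*1647 + 0*-2251 + 1*3550 + 0*-544 = 1903
Base-5 expansion of each c_i:
  c_1 = 2251 = 1·5^0 + 0·5^1 + 0·5^2 + 3·5^3 + 3·5^4
  c_2 = 1647 = 2·5^0 + 4·5^1 + 0·5^2 + 3·5^3 + 2·5^4
  c_3 = 2887 = 2·5^0 + 2·5^1 + 0·5^2 + 3·5^3 + 4·5^4
  c_4 = 1903 = 3·5^0 + 0·5^1 + 1·5^2 + 0·5^3 + 3·5^4
p-restricted factor λ_0 = (1, 2, 2, 3)
p-restricted factor λ_1 = (0, 4, 2, 0)
p-restricted factor λ_2 = (0, 0, 0, 1)
p-restricted factor λ_3 = (3, 3, 3, 0)
p-restricted factor λ_4 = (3, 2, 4, 3)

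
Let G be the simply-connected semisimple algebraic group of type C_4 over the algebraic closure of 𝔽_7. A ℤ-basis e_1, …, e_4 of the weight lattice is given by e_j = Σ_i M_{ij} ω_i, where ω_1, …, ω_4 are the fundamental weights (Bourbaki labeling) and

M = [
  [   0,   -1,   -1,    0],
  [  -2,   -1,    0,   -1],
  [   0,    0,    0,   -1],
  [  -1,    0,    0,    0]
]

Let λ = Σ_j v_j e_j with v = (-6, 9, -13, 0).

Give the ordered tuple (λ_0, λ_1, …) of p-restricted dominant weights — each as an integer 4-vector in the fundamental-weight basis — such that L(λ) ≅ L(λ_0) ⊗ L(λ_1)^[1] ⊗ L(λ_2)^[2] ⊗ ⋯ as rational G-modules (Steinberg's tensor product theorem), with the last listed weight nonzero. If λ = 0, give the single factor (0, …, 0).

Change of basis e → ω: c = M·v where v = (-6, 9, -13, 0):
  c_1 = (0)·(-6) + (-1)·(9) + (-1)·(-13) + 0·0 = 4
  c_2 = (-2)·(-6) + (-1)·(9) + (0)·(-13) + (-1)·(0) = 3
  c_3 = (0)·(-6) + 0·9 + (0)·(-13) + (-1)·(0) = 0
  c_4 = (-1)·(-6) + 0·9 + (0)·(-13) + 0·0 = 6
Base-7 expansion of each c_i:
  c_1 = 4 = 4·7^0
  c_2 = 3 = 3·7^0
  c_3 = 0
  c_4 = 6 = 6·7^0
λ_0 = (4, 3, 0, 6)

((4, 3, 0, 6),)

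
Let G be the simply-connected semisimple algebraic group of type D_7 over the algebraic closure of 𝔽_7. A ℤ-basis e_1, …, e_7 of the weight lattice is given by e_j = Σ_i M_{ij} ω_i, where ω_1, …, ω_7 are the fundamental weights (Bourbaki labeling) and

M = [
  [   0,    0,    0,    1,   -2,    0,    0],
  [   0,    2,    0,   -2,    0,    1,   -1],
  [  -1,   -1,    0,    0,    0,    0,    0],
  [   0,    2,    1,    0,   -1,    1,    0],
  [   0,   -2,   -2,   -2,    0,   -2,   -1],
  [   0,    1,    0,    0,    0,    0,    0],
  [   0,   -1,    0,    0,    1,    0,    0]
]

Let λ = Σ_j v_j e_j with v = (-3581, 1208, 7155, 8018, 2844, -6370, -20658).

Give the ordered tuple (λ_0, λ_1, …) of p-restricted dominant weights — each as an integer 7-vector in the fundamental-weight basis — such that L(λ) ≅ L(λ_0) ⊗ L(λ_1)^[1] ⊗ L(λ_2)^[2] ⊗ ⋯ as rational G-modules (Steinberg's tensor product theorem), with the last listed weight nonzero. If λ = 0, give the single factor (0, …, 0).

((6, 3, 0, 0, 6, 4, 5), (3, 4, 3, 2, 6, 4, 2), (5, 6, 6, 0, 5, 3, 5), (6, 1, 6, 1, 1, 3, 4))

In the fundamental-weight basis, λ has coordinates c = M·v (v = (-3581, 1208, 7155, 8018, 2844, -6370, -20658)):
  c_1 = (0)·(-3581) + (0)·(1208) + (0)·(7155) + (1)·(8018) + (-2)·(2844) + (0)·(-6370) + (0)·(-20658) = 2330
  c_2 = (0)·(-3581) + (2)·(1208) + (0)·(7155) + (-2)·(8018) + (0)·(2844) + (1)·(-6370) + (-1)·(-20658) = 668
  c_3 = (-1)·(-3581) + (-1)·(1208) + (0)·(7155) + (0)·(8018) + (0)·(2844) + (0)·(-6370) + (0)·(-20658) = 2373
  c_4 = (0)·(-3581) + (2)·(1208) + (1)·(7155) + (0)·(8018) + (-1)·(2844) + (1)·(-6370) + (0)·(-20658) = 357
  c_5 = (0)·(-3581) + (-2)·(1208) + (-2)·(7155) + (-2)·(8018) + (0)·(2844) + (-2)·(-6370) + (-1)·(-20658) = 636
  c_6 = (0)·(-3581) + (1)·(1208) + (0)·(7155) + (0)·(8018) + (0)·(2844) + (0)·(-6370) + (0)·(-20658) = 1208
  c_7 = (0)·(-3581) + (-1)·(1208) + (0)·(7155) + (0)·(8018) + (1)·(2844) + (0)·(-6370) + (0)·(-20658) = 1636
Base-7 expansion of each c_i:
  c_1 = 2330 = 6·7^0 + 3·7^1 + 5·7^2 + 6·7^3
  c_2 = 668 = 3·7^0 + 4·7^1 + 6·7^2 + 1·7^3
  c_3 = 2373 = 0·7^0 + 3·7^1 + 6·7^2 + 6·7^3
  c_4 = 357 = 0·7^0 + 2·7^1 + 0·7^2 + 1·7^3
  c_5 = 636 = 6·7^0 + 6·7^1 + 5·7^2 + 1·7^3
  c_6 = 1208 = 4·7^0 + 4·7^1 + 3·7^2 + 3·7^3
  c_7 = 1636 = 5·7^0 + 2·7^1 + 5·7^2 + 4·7^3
p-restricted factor λ_0 = (6, 3, 0, 0, 6, 4, 5)
p-restricted factor λ_1 = (3, 4, 3, 2, 6, 4, 2)
p-restricted factor λ_2 = (5, 6, 6, 0, 5, 3, 5)
p-restricted factor λ_3 = (6, 1, 6, 1, 1, 3, 4)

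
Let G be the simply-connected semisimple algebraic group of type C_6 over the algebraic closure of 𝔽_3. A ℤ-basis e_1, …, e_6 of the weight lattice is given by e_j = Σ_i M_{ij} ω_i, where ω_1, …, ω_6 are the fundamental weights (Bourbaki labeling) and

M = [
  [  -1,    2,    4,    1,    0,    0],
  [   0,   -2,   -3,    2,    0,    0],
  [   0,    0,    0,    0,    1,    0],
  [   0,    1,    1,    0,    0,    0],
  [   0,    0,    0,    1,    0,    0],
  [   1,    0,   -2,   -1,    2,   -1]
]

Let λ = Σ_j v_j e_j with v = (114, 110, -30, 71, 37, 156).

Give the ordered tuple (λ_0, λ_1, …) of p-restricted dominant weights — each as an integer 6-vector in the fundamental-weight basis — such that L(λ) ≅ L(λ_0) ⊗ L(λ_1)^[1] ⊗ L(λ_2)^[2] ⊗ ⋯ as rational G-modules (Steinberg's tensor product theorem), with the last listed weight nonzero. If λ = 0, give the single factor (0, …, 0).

((0, 0, 1, 2, 2, 0), (1, 1, 0, 2, 2, 1), (0, 1, 1, 2, 1, 2), (2, 0, 1, 2, 2, 0))

In the fundamental-weight basis, λ has coordinates c = M·v (v = (114, 110, -30, 71, 37, 156)):
  c_1 = (-1)·(114) + 2·110 + (4)·(-30) + 1·71 + 0·37 + 0·156 = 57
  c_2 = 0·114 + (-2)·(110) + (-3)·(-30) + 2·71 + 0·37 + 0·156 = 12
  c_3 = 0·114 + 0·110 + (0)·(-30) + 0·71 + 1·37 + 0·156 = 37
  c_4 = 0·114 + 1·110 + (1)·(-30) + 0·71 + 0·37 + 0·156 = 80
  c_5 = 0·114 + 0·110 + (0)·(-30) + 1·71 + 0·37 + 0·156 = 71
  c_6 = 1·114 + 0·110 + (-2)·(-30) + (-1)·(71) + 2·37 + (-1)·(156) = 21
Expand coordinatewise in base 3:
  c_1 = 57 = 0·3^0 + 1·3^1 + 0·3^2 + 2·3^3
  c_2 = 12 = 0·3^0 + 1·3^1 + 1·3^2
  c_3 = 37 = 1·3^0 + 0·3^1 + 1·3^2 + 1·3^3
  c_4 = 80 = 2·3^0 + 2·3^1 + 2·3^2 + 2·3^3
  c_5 = 71 = 2·3^0 + 2·3^1 + 1·3^2 + 2·3^3
  c_6 = 21 = 0·3^0 + 1·3^1 + 2·3^2
p-restricted factor λ_0 = (0, 0, 1, 2, 2, 0)
p-restricted factor λ_1 = (1, 1, 0, 2, 2, 1)
p-restricted factor λ_2 = (0, 1, 1, 2, 1, 2)
p-restricted factor λ_3 = (2, 0, 1, 2, 2, 0)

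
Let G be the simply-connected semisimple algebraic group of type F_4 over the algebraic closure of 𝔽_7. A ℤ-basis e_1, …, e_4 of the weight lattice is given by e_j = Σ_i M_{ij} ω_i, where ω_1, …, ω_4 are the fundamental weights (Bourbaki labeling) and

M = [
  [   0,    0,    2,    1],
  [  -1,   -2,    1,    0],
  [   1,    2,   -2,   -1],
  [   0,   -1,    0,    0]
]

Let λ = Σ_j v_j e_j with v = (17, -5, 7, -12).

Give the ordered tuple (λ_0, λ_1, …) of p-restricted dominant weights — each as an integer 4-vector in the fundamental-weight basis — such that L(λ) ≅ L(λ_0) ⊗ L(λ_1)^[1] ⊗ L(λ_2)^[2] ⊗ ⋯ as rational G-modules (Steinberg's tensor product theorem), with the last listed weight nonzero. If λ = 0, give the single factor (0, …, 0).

((2, 0, 5, 5),)

Converting to the ω-basis (c_i = row i of M dotted with v = (17, -5, 7, -12)):
  c_1 = 0·17 + (0)·(-5) + 2·7 + (1)·(-12) = 2
  c_2 = (-1)·(17) + (-2)·(-5) + 1·7 + (0)·(-12) = 0
  c_3 = 1·17 + (2)·(-5) + (-2)·(7) + (-1)·(-12) = 5
  c_4 = 0·17 + (-1)·(-5) + 0·7 + (0)·(-12) = 5
p = 7; digits c_i = Σ_j d_{ij}·7^j, 0 ≤ d_{ij} < 7:
  c_1 = 2 = 2·7^0
  c_2 = 0
  c_3 = 5 = 5·7^0
  c_4 = 5 = 5·7^0
p-restricted factor λ_0 = (2, 0, 5, 5)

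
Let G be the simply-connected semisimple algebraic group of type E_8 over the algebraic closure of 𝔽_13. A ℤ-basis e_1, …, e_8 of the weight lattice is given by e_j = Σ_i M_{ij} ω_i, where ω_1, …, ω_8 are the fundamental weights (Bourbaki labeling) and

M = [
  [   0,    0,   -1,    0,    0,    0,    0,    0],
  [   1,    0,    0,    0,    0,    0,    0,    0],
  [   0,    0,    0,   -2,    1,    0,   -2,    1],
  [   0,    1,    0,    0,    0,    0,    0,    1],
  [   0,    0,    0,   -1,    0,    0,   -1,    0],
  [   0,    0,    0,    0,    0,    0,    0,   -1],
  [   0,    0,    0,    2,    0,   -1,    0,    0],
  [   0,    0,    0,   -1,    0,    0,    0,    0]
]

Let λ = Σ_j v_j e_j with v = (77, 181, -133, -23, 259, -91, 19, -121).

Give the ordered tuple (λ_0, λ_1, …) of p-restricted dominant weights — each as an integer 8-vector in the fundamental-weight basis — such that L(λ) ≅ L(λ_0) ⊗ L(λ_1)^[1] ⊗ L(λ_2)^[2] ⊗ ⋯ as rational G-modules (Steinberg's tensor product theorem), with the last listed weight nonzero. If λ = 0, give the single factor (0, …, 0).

Compute c_i = Σ_j M_{ij} v_j with v = (77, 181, -133, -23, 259, -91, 19, -121):
  c_1 = (0)·(77) + (0)·(181) + (-1)·(-133) + (0)·(-23) + (0)·(259) + (0)·(-91) + (0)·(19) + (0)·(-121) = 133
  c_2 = (1)·(77) + (0)·(181) + (0)·(-133) + (0)·(-23) + (0)·(259) + (0)·(-91) + (0)·(19) + (0)·(-121) = 77
  c_3 = (0)·(77) + (0)·(181) + (0)·(-133) + (-2)·(-23) + (1)·(259) + (0)·(-91) + (-2)·(19) + (1)·(-121) = 146
  c_4 = (0)·(77) + (1)·(181) + (0)·(-133) + (0)·(-23) + (0)·(259) + (0)·(-91) + (0)·(19) + (1)·(-121) = 60
  c_5 = (0)·(77) + (0)·(181) + (0)·(-133) + (-1)·(-23) + (0)·(259) + (0)·(-91) + (-1)·(19) + (0)·(-121) = 4
  c_6 = (0)·(77) + (0)·(181) + (0)·(-133) + (0)·(-23) + (0)·(259) + (0)·(-91) + (0)·(19) + (-1)·(-121) = 121
  c_7 = (0)·(77) + (0)·(181) + (0)·(-133) + (2)·(-23) + (0)·(259) + (-1)·(-91) + (0)·(19) + (0)·(-121) = 45
  c_8 = (0)·(77) + (0)·(181) + (0)·(-133) + (-1)·(-23) + (0)·(259) + (0)·(-91) + (0)·(19) + (0)·(-121) = 23
p = 13; digits c_i = Σ_j d_{ij}·13^j, 0 ≤ d_{ij} < 13:
  c_1 = 133 = 3·13^0 + 10·13^1
  c_2 = 77 = 12·13^0 + 5·13^1
  c_3 = 146 = 3·13^0 + 11·13^1
  c_4 = 60 = 8·13^0 + 4·13^1
  c_5 = 4 = 4·13^0
  c_6 = 121 = 4·13^0 + 9·13^1
  c_7 = 45 = 6·13^0 + 3·13^1
  c_8 = 23 = 10·13^0 + 1·13^1
λ_0 = (3, 12, 3, 8, 4, 4, 6, 10)
λ_1 = (10, 5, 11, 4, 0, 9, 3, 1)

((3, 12, 3, 8, 4, 4, 6, 10), (10, 5, 11, 4, 0, 9, 3, 1))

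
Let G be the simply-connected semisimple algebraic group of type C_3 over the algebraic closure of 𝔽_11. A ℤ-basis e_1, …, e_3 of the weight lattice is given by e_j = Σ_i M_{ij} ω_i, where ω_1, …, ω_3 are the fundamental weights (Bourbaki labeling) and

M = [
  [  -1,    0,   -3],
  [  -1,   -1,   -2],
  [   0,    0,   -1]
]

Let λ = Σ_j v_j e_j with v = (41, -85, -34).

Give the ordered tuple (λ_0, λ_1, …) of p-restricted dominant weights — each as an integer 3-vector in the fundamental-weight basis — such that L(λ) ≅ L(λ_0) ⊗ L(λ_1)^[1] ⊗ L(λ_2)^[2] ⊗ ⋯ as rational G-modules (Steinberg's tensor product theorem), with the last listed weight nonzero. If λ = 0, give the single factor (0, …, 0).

In the fundamental-weight basis, λ has coordinates c = M·v (v = (41, -85, -34)):
  c_1 = -1*41 + 0*-85 + -3*-34 = 61
  c_2 = -1*41 + -1*-85 + -2*-34 = 112
  c_3 = 0*41 + 0*-85 + -1*-34 = 34
Base-11 expansion of each c_i:
  c_1 = 61 = 6·11^0 + 5·11^1
  c_2 = 112 = 2·11^0 + 10·11^1
  c_3 = 34 = 1·11^0 + 3·11^1
Factor λ_0 = (6, 2, 1)
Factor λ_1 = (5, 10, 3)

((6, 2, 1), (5, 10, 3))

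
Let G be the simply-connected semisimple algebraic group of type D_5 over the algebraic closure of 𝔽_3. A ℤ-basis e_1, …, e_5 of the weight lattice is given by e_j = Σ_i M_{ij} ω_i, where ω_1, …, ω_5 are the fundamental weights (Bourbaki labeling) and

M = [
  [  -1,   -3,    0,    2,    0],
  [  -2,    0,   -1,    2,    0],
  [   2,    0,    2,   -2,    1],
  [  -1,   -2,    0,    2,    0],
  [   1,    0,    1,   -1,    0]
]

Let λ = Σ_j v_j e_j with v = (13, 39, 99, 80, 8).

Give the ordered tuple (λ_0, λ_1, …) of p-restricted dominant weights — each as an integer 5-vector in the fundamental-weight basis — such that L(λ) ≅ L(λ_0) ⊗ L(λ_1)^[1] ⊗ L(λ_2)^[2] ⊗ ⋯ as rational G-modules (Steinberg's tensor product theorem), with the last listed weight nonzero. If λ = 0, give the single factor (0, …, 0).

ω-coordinates c = M·v, v = (13, 39, 99, 80, 8):
  c_1 = -1*13 + -3*39 + 0*99 + 2*80 + 0*8 = 30
  c_2 = -2*13 + 0*39 + -1*99 + 2*80 + 0*8 = 35
  c_3 = 2*13 + 0*39 + 2*99 + -2*80 + 1*8 = 72
  c_4 = -1*13 + -2*39 + 0*99 + 2*80 + 0*8 = 69
  c_5 = 1*13 + 0*39 + 1*99 + -1*80 + 0*8 = 32
Base-3 expansion of each c_i:
  c_1 = 30 = 0·3^0 + 1·3^1 + 0·3^2 + 1·3^3
  c_2 = 35 = 2·3^0 + 2·3^1 + 0·3^2 + 1·3^3
  c_3 = 72 = 0·3^0 + 0·3^1 + 2·3^2 + 2·3^3
  c_4 = 69 = 0·3^0 + 2·3^1 + 1·3^2 + 2·3^3
  c_5 = 32 = 2·3^0 + 1·3^1 + 0·3^2 + 1·3^3
λ_0 = (0, 2, 0, 0, 2)
λ_1 = (1, 2, 0, 2, 1)
λ_2 = (0, 0, 2, 1, 0)
λ_3 = (1, 1, 2, 2, 1)

((0, 2, 0, 0, 2), (1, 2, 0, 2, 1), (0, 0, 2, 1, 0), (1, 1, 2, 2, 1))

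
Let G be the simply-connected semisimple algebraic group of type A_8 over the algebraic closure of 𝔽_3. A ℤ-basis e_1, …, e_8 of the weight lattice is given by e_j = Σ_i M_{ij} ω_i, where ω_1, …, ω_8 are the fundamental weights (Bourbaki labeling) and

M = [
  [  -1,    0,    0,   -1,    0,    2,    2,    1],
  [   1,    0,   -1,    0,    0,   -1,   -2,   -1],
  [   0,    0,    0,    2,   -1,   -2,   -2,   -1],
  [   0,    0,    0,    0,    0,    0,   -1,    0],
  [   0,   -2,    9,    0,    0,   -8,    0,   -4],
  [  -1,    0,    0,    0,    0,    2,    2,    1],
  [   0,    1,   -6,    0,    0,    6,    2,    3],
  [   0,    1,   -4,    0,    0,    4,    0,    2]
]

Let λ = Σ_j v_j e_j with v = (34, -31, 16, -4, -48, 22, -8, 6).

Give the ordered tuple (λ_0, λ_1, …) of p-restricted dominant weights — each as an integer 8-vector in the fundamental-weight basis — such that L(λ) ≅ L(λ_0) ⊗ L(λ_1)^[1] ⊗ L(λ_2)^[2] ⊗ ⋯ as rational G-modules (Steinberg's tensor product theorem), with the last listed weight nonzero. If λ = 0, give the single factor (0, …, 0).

Compute c_i = Σ_j M_{ij} v_j with v = (34, -31, 16, -4, -48, 22, -8, 6):
  c_1 = (-1)·(34) + (0)·(-31) + 0·16 + (-1)·(-4) + (0)·(-48) + 2·22 + (2)·(-8) + 1·6 = 4
  c_2 = 1·34 + (0)·(-31) + (-1)·(16) + (0)·(-4) + (0)·(-48) + (-1)·(22) + (-2)·(-8) + (-1)·(6) = 6
  c_3 = 0·34 + (0)·(-31) + 0·16 + (2)·(-4) + (-1)·(-48) + (-2)·(22) + (-2)·(-8) + (-1)·(6) = 6
  c_4 = 0·34 + (0)·(-31) + 0·16 + (0)·(-4) + (0)·(-48) + 0·22 + (-1)·(-8) + 0·6 = 8
  c_5 = 0·34 + (-2)·(-31) + 9·16 + (0)·(-4) + (0)·(-48) + (-8)·(22) + (0)·(-8) + (-4)·(6) = 6
  c_6 = (-1)·(34) + (0)·(-31) + 0·16 + (0)·(-4) + (0)·(-48) + 2·22 + (2)·(-8) + 1·6 = 0
  c_7 = 0·34 + (1)·(-31) + (-6)·(16) + (0)·(-4) + (0)·(-48) + 6·22 + (2)·(-8) + 3·6 = 7
  c_8 = 0·34 + (1)·(-31) + (-4)·(16) + (0)·(-4) + (0)·(-48) + 4·22 + (0)·(-8) + 2·6 = 5
Expand coordinatewise in base 3:
  c_1 = 4 = 1·3^0 + 1·3^1
  c_2 = 6 = 0·3^0 + 2·3^1
  c_3 = 6 = 0·3^0 + 2·3^1
  c_4 = 8 = 2·3^0 + 2·3^1
  c_5 = 6 = 0·3^0 + 2·3^1
  c_6 = 0
  c_7 = 7 = 1·3^0 + 2·3^1
  c_8 = 5 = 2·3^0 + 1·3^1
λ_0 = (1, 0, 0, 2, 0, 0, 1, 2)
λ_1 = (1, 2, 2, 2, 2, 0, 2, 1)

((1, 0, 0, 2, 0, 0, 1, 2), (1, 2, 2, 2, 2, 0, 2, 1))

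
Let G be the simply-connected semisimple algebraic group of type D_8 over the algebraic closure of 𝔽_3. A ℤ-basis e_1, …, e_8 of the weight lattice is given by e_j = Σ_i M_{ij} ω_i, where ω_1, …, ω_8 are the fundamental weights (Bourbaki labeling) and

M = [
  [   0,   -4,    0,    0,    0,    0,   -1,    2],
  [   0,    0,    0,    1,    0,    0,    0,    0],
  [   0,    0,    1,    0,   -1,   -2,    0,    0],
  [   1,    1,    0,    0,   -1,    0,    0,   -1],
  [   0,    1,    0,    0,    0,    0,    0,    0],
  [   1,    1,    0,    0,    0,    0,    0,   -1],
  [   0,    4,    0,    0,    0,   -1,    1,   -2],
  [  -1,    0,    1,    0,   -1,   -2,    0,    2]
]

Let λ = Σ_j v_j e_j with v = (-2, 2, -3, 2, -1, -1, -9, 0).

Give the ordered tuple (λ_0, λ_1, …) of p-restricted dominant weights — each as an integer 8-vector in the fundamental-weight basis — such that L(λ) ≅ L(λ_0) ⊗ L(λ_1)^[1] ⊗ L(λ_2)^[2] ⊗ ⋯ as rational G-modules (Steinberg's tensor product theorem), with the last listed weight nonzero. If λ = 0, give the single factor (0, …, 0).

((1, 2, 0, 1, 2, 0, 0, 2),)

Converting to the ω-basis (c_i = row i of M dotted with v = (-2, 2, -3, 2, -1, -1, -9, 0)):
  c_1 = (0)·(-2) + (-4)·(2) + (0)·(-3) + (0)·(2) + (0)·(-1) + (0)·(-1) + (-1)·(-9) + (2)·(0) = 1
  c_2 = (0)·(-2) + (0)·(2) + (0)·(-3) + (1)·(2) + (0)·(-1) + (0)·(-1) + (0)·(-9) + (0)·(0) = 2
  c_3 = (0)·(-2) + (0)·(2) + (1)·(-3) + (0)·(2) + (-1)·(-1) + (-2)·(-1) + (0)·(-9) + (0)·(0) = 0
  c_4 = (1)·(-2) + (1)·(2) + (0)·(-3) + (0)·(2) + (-1)·(-1) + (0)·(-1) + (0)·(-9) + (-1)·(0) = 1
  c_5 = (0)·(-2) + (1)·(2) + (0)·(-3) + (0)·(2) + (0)·(-1) + (0)·(-1) + (0)·(-9) + (0)·(0) = 2
  c_6 = (1)·(-2) + (1)·(2) + (0)·(-3) + (0)·(2) + (0)·(-1) + (0)·(-1) + (0)·(-9) + (-1)·(0) = 0
  c_7 = (0)·(-2) + (4)·(2) + (0)·(-3) + (0)·(2) + (0)·(-1) + (-1)·(-1) + (1)·(-9) + (-2)·(0) = 0
  c_8 = (-1)·(-2) + (0)·(2) + (1)·(-3) + (0)·(2) + (-1)·(-1) + (-2)·(-1) + (0)·(-9) + (2)·(0) = 2
Writing each c_i in base p = 3:
  c_1 = 1 = 1·3^0
  c_2 = 2 = 2·3^0
  c_3 = 0
  c_4 = 1 = 1·3^0
  c_5 = 2 = 2·3^0
  c_6 = 0
  c_7 = 0
  c_8 = 2 = 2·3^0
Factor λ_0 = (1, 2, 0, 1, 2, 0, 0, 2)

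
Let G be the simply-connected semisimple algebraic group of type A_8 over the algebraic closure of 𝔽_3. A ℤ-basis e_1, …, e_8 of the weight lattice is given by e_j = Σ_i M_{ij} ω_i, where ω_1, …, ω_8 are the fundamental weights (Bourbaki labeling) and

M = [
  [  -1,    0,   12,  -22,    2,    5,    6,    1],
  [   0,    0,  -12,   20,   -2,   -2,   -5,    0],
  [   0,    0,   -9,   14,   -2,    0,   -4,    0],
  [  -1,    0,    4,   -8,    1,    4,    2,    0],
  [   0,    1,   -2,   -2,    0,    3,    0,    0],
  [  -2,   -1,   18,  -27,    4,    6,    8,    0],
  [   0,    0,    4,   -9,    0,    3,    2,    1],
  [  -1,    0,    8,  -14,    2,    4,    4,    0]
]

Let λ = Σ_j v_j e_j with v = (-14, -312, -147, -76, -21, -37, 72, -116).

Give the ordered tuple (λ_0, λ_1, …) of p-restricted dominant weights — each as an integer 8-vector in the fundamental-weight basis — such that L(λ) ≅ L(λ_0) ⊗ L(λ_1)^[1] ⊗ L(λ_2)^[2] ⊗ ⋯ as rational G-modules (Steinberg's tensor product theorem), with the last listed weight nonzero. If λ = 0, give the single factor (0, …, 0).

Compute c_i = Σ_j M_{ij} v_j with v = (-14, -312, -147, -76, -21, -37, 72, -116):
  c_1 = (-1)·(-14) + (0)·(-312) + (12)·(-147) + (-22)·(-76) + (2)·(-21) + (5)·(-37) + (6)·(72) + (1)·(-116) = 11
  c_2 = (0)·(-14) + (0)·(-312) + (-12)·(-147) + (20)·(-76) + (-2)·(-21) + (-2)·(-37) + (-5)·(72) + (0)·(-116) = 0
  c_3 = (0)·(-14) + (0)·(-312) + (-9)·(-147) + (14)·(-76) + (-2)·(-21) + (0)·(-37) + (-4)·(72) + (0)·(-116) = 13
  c_4 = (-1)·(-14) + (0)·(-312) + (4)·(-147) + (-8)·(-76) + (1)·(-21) + (4)·(-37) + (2)·(72) + (0)·(-116) = 9
  c_5 = (0)·(-14) + (1)·(-312) + (-2)·(-147) + (-2)·(-76) + (0)·(-21) + (3)·(-37) + (0)·(72) + (0)·(-116) = 23
  c_6 = (-2)·(-14) + (-1)·(-312) + (18)·(-147) + (-27)·(-76) + (4)·(-21) + (6)·(-37) + (8)·(72) + (0)·(-116) = 16
  c_7 = (0)·(-14) + (0)·(-312) + (4)·(-147) + (-9)·(-76) + (0)·(-21) + (3)·(-37) + (2)·(72) + (1)·(-116) = 13
  c_8 = (-1)·(-14) + (0)·(-312) + (8)·(-147) + (-14)·(-76) + (2)·(-21) + (4)·(-37) + (4)·(72) + (0)·(-116) = 0
p = 3; digits c_i = Σ_j d_{ij}·3^j, 0 ≤ d_{ij} < 3:
  c_1 = 11 = 2·3^0 + 0·3^1 + 1·3^2
  c_2 = 0
  c_3 = 13 = 1·3^0 + 1·3^1 + 1·3^2
  c_4 = 9 = 0·3^0 + 0·3^1 + 1·3^2
  c_5 = 23 = 2·3^0 + 1·3^1 + 2·3^2
  c_6 = 16 = 1·3^0 + 2·3^1 + 1·3^2
  c_7 = 13 = 1·3^0 + 1·3^1 + 1·3^2
  c_8 = 0
Factor λ_0 = (2, 0, 1, 0, 2, 1, 1, 0)
Factor λ_1 = (0, 0, 1, 0, 1, 2, 1, 0)
Factor λ_2 = (1, 0, 1, 1, 2, 1, 1, 0)

((2, 0, 1, 0, 2, 1, 1, 0), (0, 0, 1, 0, 1, 2, 1, 0), (1, 0, 1, 1, 2, 1, 1, 0))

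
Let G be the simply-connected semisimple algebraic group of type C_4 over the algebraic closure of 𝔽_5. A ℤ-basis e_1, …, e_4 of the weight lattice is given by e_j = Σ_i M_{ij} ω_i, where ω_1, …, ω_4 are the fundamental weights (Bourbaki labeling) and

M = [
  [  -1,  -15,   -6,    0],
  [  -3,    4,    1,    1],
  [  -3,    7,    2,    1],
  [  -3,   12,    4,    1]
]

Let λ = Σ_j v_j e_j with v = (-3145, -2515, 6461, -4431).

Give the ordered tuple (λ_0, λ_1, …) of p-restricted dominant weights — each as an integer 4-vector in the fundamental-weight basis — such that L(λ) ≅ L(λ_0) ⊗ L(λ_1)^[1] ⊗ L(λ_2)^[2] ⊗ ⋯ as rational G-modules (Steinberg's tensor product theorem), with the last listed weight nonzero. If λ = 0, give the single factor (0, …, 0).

Compute c_i = Σ_j M_{ij} v_j with v = (-3145, -2515, 6461, -4431):
  c_1 = (-1)·(-3145) + (-15)·(-2515) + (-6)·(6461) + (0)·(-4431) = 2104
  c_2 = (-3)·(-3145) + (4)·(-2515) + (1)·(6461) + (1)·(-4431) = 1405
  c_3 = (-3)·(-3145) + (7)·(-2515) + (2)·(6461) + (1)·(-4431) = 321
  c_4 = (-3)·(-3145) + (12)·(-2515) + (4)·(6461) + (1)·(-4431) = 668
Base-5 expansion of each c_i:
  c_1 = 2104 = 4·5^0 + 0·5^1 + 4·5^2 + 1·5^3 + 3·5^4
  c_2 = 1405 = 0·5^0 + 1·5^1 + 1·5^2 + 1·5^3 + 2·5^4
  c_3 = 321 = 1·5^0 + 4·5^1 + 2·5^2 + 2·5^3
  c_4 = 668 = 3·5^0 + 3·5^1 + 1·5^2 + 0·5^3 + 1·5^4
λ_0 = (4, 0, 1, 3)
λ_1 = (0, 1, 4, 3)
λ_2 = (4, 1, 2, 1)
λ_3 = (1, 1, 2, 0)
λ_4 = (3, 2, 0, 1)

((4, 0, 1, 3), (0, 1, 4, 3), (4, 1, 2, 1), (1, 1, 2, 0), (3, 2, 0, 1))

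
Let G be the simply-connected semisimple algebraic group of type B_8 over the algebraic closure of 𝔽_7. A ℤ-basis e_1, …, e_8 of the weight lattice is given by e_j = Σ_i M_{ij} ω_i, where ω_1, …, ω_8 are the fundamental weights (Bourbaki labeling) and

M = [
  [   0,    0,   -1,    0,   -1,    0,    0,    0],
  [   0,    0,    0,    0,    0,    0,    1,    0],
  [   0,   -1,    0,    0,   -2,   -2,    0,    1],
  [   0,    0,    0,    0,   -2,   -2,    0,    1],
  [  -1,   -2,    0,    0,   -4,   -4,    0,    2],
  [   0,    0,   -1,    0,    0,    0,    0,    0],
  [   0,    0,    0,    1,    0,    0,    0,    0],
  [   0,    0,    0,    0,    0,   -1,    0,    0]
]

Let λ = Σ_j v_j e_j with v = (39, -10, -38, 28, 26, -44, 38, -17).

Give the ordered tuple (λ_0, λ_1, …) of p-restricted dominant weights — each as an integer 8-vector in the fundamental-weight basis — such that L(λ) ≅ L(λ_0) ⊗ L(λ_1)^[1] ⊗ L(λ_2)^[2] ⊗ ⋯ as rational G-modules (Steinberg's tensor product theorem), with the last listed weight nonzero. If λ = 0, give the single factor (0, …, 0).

((5, 3, 1, 5, 5, 3, 0, 2), (1, 5, 4, 2, 2, 5, 4, 6))

In the fundamental-weight basis, λ has coordinates c = M·v (v = (39, -10, -38, 28, 26, -44, 38, -17)):
  c_1 = 0*39 + 0*-10 + -1*-38 + 0*28 + -1*26 + 0*-44 + 0*38 + 0*-17 = 12
  c_2 = 0*39 + 0*-10 + 0*-38 + 0*28 + 0*26 + 0*-44 + 1*38 + 0*-17 = 38
  c_3 = 0*39 + -1*-10 + 0*-38 + 0*28 + -2*26 + -2*-44 + 0*38 + 1*-17 = 29
  c_4 = 0*39 + 0*-10 + 0*-38 + 0*28 + -2*26 + -2*-44 + 0*38 + 1*-17 = 19
  c_5 = -1*39 + -2*-10 + 0*-38 + 0*28 + -4*26 + -4*-44 + 0*38 + 2*-17 = 19
  c_6 = 0*39 + 0*-10 + -1*-38 + 0*28 + 0*26 + 0*-44 + 0*38 + 0*-17 = 38
  c_7 = 0*39 + 0*-10 + 0*-38 + 1*28 + 0*26 + 0*-44 + 0*38 + 0*-17 = 28
  c_8 = 0*39 + 0*-10 + 0*-38 + 0*28 + 0*26 + -1*-44 + 0*38 + 0*-17 = 44
Writing each c_i in base p = 7:
  c_1 = 12 = 5·7^0 + 1·7^1
  c_2 = 38 = 3·7^0 + 5·7^1
  c_3 = 29 = 1·7^0 + 4·7^1
  c_4 = 19 = 5·7^0 + 2·7^1
  c_5 = 19 = 5·7^0 + 2·7^1
  c_6 = 38 = 3·7^0 + 5·7^1
  c_7 = 28 = 0·7^0 + 4·7^1
  c_8 = 44 = 2·7^0 + 6·7^1
Factor λ_0 = (5, 3, 1, 5, 5, 3, 0, 2)
Factor λ_1 = (1, 5, 4, 2, 2, 5, 4, 6)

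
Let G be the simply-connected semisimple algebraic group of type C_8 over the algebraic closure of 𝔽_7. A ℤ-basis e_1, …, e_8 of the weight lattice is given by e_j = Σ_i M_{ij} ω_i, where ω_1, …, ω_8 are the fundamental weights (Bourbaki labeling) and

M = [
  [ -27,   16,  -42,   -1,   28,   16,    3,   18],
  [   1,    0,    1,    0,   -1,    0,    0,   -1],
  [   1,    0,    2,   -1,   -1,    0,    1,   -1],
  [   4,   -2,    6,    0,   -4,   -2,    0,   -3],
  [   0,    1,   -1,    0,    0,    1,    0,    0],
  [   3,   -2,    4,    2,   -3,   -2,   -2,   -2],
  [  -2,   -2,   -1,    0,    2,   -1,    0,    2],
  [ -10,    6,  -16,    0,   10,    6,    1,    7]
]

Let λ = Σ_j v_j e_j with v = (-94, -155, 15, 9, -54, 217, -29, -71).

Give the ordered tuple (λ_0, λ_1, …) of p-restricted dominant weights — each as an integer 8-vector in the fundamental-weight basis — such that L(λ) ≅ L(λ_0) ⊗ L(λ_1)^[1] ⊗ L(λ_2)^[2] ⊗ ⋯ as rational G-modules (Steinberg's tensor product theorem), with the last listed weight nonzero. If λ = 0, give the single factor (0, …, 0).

((0, 4, 2, 5, 5, 6, 2, 6), (2, 6, 3, 2, 6, 4, 2, 0))

Change of basis e → ω: c = M·v where v = (-94, -155, 15, 9, -54, 217, -29, -71):
  c_1 = -27*-94 + 16*-155 + -42*15 + -1*9 + 28*-54 + 16*217 + 3*-29 + 18*-71 = 14
  c_2 = 1*-94 + 0*-155 + 1*15 + 0*9 + -1*-54 + 0*217 + 0*-29 + -1*-71 = 46
  c_3 = 1*-94 + 0*-155 + 2*15 + -1*9 + -1*-54 + 0*217 + 1*-29 + -1*-71 = 23
  c_4 = 4*-94 + -2*-155 + 6*15 + 0*9 + -4*-54 + -2*217 + 0*-29 + -3*-71 = 19
  c_5 = 0*-94 + 1*-155 + -1*15 + 0*9 + 0*-54 + 1*217 + 0*-29 + 0*-71 = 47
  c_6 = 3*-94 + -2*-155 + 4*15 + 2*9 + -3*-54 + -2*217 + -2*-29 + -2*-71 = 34
  c_7 = -2*-94 + -2*-155 + -1*15 + 0*9 + 2*-54 + -1*217 + 0*-29 + 2*-71 = 16
  c_8 = -10*-94 + 6*-155 + -16*15 + 0*9 + 10*-54 + 6*217 + 1*-29 + 7*-71 = 6
Writing each c_i in base p = 7:
  c_1 = 14 = 0·7^0 + 2·7^1
  c_2 = 46 = 4·7^0 + 6·7^1
  c_3 = 23 = 2·7^0 + 3·7^1
  c_4 = 19 = 5·7^0 + 2·7^1
  c_5 = 47 = 5·7^0 + 6·7^1
  c_6 = 34 = 6·7^0 + 4·7^1
  c_7 = 16 = 2·7^0 + 2·7^1
  c_8 = 6 = 6·7^0
p-restricted factor λ_0 = (0, 4, 2, 5, 5, 6, 2, 6)
p-restricted factor λ_1 = (2, 6, 3, 2, 6, 4, 2, 0)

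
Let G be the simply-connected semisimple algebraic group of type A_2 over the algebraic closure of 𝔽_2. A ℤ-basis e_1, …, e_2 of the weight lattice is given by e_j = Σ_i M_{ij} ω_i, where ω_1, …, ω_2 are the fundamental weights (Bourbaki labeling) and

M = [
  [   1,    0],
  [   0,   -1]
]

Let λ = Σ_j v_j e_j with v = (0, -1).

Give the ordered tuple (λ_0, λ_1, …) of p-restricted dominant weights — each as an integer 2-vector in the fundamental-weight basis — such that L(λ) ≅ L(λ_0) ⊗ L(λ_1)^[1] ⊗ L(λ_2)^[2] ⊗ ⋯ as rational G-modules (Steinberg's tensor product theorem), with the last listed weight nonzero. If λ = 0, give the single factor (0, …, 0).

((0, 1),)

Change of basis e → ω: c = M·v where v = (0, -1):
  c_1 = 1*0 + 0*-1 = 0
  c_2 = 0*0 + -1*-1 = 1
Base-2 expansion of each c_i:
  c_1 = 0
  c_2 = 1 = 1·2^0
λ_0 = (0, 1)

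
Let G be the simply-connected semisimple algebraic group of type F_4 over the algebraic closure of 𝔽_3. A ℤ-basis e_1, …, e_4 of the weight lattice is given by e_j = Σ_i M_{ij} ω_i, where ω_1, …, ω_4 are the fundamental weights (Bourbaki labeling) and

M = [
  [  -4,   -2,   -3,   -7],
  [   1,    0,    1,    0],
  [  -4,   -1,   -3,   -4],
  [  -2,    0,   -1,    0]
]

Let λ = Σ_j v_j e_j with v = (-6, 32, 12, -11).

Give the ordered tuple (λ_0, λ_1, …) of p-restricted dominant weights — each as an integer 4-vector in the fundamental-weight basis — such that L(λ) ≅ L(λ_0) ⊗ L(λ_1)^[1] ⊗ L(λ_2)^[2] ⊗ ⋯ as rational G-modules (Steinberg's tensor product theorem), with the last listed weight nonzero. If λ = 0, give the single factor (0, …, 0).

((1, 0, 0, 0), (0, 2, 0, 0))

Compute c_i = Σ_j M_{ij} v_j with v = (-6, 32, 12, -11):
  c_1 = (-4)·(-6) + (-2)·(32) + (-3)·(12) + (-7)·(-11) = 1
  c_2 = (1)·(-6) + 0·32 + 1·12 + (0)·(-11) = 6
  c_3 = (-4)·(-6) + (-1)·(32) + (-3)·(12) + (-4)·(-11) = 0
  c_4 = (-2)·(-6) + 0·32 + (-1)·(12) + (0)·(-11) = 0
Base-3 expansion of each c_i:
  c_1 = 1 = 1·3^0
  c_2 = 6 = 0·3^0 + 2·3^1
  c_3 = 0
  c_4 = 0
λ_0 = (1, 0, 0, 0)
λ_1 = (0, 2, 0, 0)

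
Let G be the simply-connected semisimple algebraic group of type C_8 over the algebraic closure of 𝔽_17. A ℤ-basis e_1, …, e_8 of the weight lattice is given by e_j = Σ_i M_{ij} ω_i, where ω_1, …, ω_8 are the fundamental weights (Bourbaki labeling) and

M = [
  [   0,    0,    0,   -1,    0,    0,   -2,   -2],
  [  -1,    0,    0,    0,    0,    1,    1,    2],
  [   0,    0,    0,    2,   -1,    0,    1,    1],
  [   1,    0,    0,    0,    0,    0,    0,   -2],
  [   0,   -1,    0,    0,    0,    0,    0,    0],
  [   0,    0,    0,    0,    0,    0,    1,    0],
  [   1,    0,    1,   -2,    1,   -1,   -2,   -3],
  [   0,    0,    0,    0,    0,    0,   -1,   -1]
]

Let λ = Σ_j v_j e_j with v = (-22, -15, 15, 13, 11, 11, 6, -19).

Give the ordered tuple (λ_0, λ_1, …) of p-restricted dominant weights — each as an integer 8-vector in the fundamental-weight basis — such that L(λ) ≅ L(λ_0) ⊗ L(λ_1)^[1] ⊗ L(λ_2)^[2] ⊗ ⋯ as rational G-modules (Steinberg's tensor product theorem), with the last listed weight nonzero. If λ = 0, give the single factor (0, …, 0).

((13, 1, 2, 16, 15, 6, 12, 13),)

ω-coordinates c = M·v, v = (-22, -15, 15, 13, 11, 11, 6, -19):
  c_1 = 0*-22 + 0*-15 + 0*15 + -1*13 + 0*11 + 0*11 + -2*6 + -2*-19 = 13
  c_2 = -1*-22 + 0*-15 + 0*15 + 0*13 + 0*11 + 1*11 + 1*6 + 2*-19 = 1
  c_3 = 0*-22 + 0*-15 + 0*15 + 2*13 + -1*11 + 0*11 + 1*6 + 1*-19 = 2
  c_4 = 1*-22 + 0*-15 + 0*15 + 0*13 + 0*11 + 0*11 + 0*6 + -2*-19 = 16
  c_5 = 0*-22 + -1*-15 + 0*15 + 0*13 + 0*11 + 0*11 + 0*6 + 0*-19 = 15
  c_6 = 0*-22 + 0*-15 + 0*15 + 0*13 + 0*11 + 0*11 + 1*6 + 0*-19 = 6
  c_7 = 1*-22 + 0*-15 + 1*15 + -2*13 + 1*11 + -1*11 + -2*6 + -3*-19 = 12
  c_8 = 0*-22 + 0*-15 + 0*15 + 0*13 + 0*11 + 0*11 + -1*6 + -1*-19 = 13
Expand coordinatewise in base 17:
  c_1 = 13 = 13·17^0
  c_2 = 1 = 1·17^0
  c_3 = 2 = 2·17^0
  c_4 = 16 = 16·17^0
  c_5 = 15 = 15·17^0
  c_6 = 6 = 6·17^0
  c_7 = 12 = 12·17^0
  c_8 = 13 = 13·17^0
p-restricted factor λ_0 = (13, 1, 2, 16, 15, 6, 12, 13)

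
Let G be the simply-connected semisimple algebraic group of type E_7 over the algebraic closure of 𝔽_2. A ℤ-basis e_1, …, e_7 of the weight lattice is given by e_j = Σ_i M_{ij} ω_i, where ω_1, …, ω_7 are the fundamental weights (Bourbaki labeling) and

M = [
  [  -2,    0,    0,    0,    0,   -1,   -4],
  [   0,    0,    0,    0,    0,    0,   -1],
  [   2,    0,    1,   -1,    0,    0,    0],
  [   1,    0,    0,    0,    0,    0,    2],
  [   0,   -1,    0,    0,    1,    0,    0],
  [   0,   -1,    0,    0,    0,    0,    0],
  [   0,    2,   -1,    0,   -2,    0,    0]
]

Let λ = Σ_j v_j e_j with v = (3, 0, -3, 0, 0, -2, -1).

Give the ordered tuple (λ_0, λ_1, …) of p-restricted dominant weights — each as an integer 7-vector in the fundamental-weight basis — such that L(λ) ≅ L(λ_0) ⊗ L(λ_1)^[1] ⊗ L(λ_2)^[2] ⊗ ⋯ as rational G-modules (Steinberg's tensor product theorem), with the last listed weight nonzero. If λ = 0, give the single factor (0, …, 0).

Compute c_i = Σ_j M_{ij} v_j with v = (3, 0, -3, 0, 0, -2, -1):
  c_1 = (-2)·(3) + 0·0 + (0)·(-3) + 0·0 + 0·0 + (-1)·(-2) + (-4)·(-1) = 0
  c_2 = 0·3 + 0·0 + (0)·(-3) + 0·0 + 0·0 + (0)·(-2) + (-1)·(-1) = 1
  c_3 = 2·3 + 0·0 + (1)·(-3) + (-1)·(0) + 0·0 + (0)·(-2) + (0)·(-1) = 3
  c_4 = 1·3 + 0·0 + (0)·(-3) + 0·0 + 0·0 + (0)·(-2) + (2)·(-1) = 1
  c_5 = 0·3 + (-1)·(0) + (0)·(-3) + 0·0 + 1·0 + (0)·(-2) + (0)·(-1) = 0
  c_6 = 0·3 + (-1)·(0) + (0)·(-3) + 0·0 + 0·0 + (0)·(-2) + (0)·(-1) = 0
  c_7 = 0·3 + 2·0 + (-1)·(-3) + 0·0 + (-2)·(0) + (0)·(-2) + (0)·(-1) = 3
p = 2; digits c_i = Σ_j d_{ij}·2^j, 0 ≤ d_{ij} < 2:
  c_1 = 0
  c_2 = 1 = 1·2^0
  c_3 = 3 = 1·2^0 + 1·2^1
  c_4 = 1 = 1·2^0
  c_5 = 0
  c_6 = 0
  c_7 = 3 = 1·2^0 + 1·2^1
p-restricted factor λ_0 = (0, 1, 1, 1, 0, 0, 1)
p-restricted factor λ_1 = (0, 0, 1, 0, 0, 0, 1)

((0, 1, 1, 1, 0, 0, 1), (0, 0, 1, 0, 0, 0, 1))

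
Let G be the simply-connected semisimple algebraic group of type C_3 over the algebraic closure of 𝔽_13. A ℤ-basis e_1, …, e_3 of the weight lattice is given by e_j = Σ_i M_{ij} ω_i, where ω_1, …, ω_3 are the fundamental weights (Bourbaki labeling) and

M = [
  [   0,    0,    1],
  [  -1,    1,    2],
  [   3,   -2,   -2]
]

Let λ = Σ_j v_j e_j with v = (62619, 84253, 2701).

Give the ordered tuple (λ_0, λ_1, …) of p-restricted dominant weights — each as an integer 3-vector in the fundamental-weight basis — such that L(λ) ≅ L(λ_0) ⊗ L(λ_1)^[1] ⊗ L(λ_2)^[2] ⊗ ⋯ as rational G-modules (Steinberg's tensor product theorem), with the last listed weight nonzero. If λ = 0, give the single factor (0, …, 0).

ω-coordinates c = M·v, v = (62619, 84253, 2701):
  c_1 = 0·62619 + 0·84253 + 1·2701 = 2701
  c_2 = (-1)·(62619) + 1·84253 + 2·2701 = 27036
  c_3 = 3·62619 + (-2)·(84253) + (-2)·(2701) = 13949
p = 13; digits c_i = Σ_j d_{ij}·13^j, 0 ≤ d_{ij} < 13:
  c_1 = 2701 = 10·13^0 + 12·13^1 + 2·13^2 + 1·13^3
  c_2 = 27036 = 9·13^0 + 12·13^1 + 3·13^2 + 12·13^3
  c_3 = 13949 = 0·13^0 + 7·13^1 + 4·13^2 + 6·13^3
Factor λ_0 = (10, 9, 0)
Factor λ_1 = (12, 12, 7)
Factor λ_2 = (2, 3, 4)
Factor λ_3 = (1, 12, 6)

((10, 9, 0), (12, 12, 7), (2, 3, 4), (1, 12, 6))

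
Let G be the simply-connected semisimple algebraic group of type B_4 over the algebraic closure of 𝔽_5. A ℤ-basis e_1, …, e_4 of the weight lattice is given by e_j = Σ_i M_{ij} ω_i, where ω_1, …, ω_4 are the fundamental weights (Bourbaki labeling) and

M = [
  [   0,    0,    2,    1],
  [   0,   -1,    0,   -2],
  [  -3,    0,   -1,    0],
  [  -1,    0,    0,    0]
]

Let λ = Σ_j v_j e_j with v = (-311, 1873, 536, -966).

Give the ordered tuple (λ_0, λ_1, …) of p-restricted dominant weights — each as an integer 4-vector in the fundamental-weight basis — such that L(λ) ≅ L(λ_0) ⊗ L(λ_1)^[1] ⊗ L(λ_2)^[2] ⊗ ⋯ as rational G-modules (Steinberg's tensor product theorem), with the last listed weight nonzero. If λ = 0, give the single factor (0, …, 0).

((1, 4, 2, 1), (1, 1, 4, 2), (4, 2, 0, 2), (0, 0, 3, 2))

Compute c_i = Σ_j M_{ij} v_j with v = (-311, 1873, 536, -966):
  c_1 = 0*-311 + 0*1873 + 2*536 + 1*-966 = 106
  c_2 = 0*-311 + -1*1873 + 0*536 + -2*-966 = 59
  c_3 = -3*-311 + 0*1873 + -1*536 + 0*-966 = 397
  c_4 = -1*-311 + 0*1873 + 0*536 + 0*-966 = 311
Base-5 expansion of each c_i:
  c_1 = 106 = 1·5^0 + 1·5^1 + 4·5^2
  c_2 = 59 = 4·5^0 + 1·5^1 + 2·5^2
  c_3 = 397 = 2·5^0 + 4·5^1 + 0·5^2 + 3·5^3
  c_4 = 311 = 1·5^0 + 2·5^1 + 2·5^2 + 2·5^3
p-restricted factor λ_0 = (1, 4, 2, 1)
p-restricted factor λ_1 = (1, 1, 4, 2)
p-restricted factor λ_2 = (4, 2, 0, 2)
p-restricted factor λ_3 = (0, 0, 3, 2)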